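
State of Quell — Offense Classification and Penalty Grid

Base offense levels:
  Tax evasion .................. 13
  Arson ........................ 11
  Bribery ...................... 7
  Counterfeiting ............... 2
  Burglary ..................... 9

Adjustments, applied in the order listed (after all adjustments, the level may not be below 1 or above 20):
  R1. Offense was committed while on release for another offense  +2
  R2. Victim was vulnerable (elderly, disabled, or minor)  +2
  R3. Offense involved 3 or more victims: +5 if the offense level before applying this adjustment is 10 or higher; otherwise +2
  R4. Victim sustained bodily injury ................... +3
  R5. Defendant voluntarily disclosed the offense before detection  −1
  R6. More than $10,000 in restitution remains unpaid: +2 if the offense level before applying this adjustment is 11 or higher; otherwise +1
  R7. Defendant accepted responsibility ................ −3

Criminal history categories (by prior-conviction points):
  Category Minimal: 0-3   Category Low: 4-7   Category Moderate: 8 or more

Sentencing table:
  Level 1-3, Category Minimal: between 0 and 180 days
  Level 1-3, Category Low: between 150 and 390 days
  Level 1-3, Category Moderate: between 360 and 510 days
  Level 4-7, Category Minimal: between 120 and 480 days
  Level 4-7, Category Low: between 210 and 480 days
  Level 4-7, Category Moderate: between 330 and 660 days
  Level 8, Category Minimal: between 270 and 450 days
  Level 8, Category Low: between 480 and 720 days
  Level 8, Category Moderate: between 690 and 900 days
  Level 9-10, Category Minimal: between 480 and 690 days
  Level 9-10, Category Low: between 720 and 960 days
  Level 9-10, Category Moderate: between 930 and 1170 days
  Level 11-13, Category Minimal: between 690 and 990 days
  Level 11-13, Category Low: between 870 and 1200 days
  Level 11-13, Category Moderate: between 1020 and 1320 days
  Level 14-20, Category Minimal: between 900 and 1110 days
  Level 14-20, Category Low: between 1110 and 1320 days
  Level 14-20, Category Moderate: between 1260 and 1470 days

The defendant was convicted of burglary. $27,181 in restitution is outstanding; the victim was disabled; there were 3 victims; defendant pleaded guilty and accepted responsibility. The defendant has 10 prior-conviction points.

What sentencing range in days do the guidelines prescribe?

Base offense level for burglary: 9.
R1 does not apply.
R2 applies: 9 + 2 = 11.
R3 applies (level before this adjustment is 11 ≥ 10, so +5): 11 + 5 = 16.
R4 does not apply.
R6 applies (level before this adjustment is 16 ≥ 11, so +2): 16 + 2 = 18.
R7 applies: 18 − 3 = 15.
Final offense level: 15.
Criminal history: 10 prior points → Category Moderate (8+).
Level 15 falls in the 14-20 band.
Grid: Level 14-20 × Category Moderate = 1260-1470 days.

1260-1470 days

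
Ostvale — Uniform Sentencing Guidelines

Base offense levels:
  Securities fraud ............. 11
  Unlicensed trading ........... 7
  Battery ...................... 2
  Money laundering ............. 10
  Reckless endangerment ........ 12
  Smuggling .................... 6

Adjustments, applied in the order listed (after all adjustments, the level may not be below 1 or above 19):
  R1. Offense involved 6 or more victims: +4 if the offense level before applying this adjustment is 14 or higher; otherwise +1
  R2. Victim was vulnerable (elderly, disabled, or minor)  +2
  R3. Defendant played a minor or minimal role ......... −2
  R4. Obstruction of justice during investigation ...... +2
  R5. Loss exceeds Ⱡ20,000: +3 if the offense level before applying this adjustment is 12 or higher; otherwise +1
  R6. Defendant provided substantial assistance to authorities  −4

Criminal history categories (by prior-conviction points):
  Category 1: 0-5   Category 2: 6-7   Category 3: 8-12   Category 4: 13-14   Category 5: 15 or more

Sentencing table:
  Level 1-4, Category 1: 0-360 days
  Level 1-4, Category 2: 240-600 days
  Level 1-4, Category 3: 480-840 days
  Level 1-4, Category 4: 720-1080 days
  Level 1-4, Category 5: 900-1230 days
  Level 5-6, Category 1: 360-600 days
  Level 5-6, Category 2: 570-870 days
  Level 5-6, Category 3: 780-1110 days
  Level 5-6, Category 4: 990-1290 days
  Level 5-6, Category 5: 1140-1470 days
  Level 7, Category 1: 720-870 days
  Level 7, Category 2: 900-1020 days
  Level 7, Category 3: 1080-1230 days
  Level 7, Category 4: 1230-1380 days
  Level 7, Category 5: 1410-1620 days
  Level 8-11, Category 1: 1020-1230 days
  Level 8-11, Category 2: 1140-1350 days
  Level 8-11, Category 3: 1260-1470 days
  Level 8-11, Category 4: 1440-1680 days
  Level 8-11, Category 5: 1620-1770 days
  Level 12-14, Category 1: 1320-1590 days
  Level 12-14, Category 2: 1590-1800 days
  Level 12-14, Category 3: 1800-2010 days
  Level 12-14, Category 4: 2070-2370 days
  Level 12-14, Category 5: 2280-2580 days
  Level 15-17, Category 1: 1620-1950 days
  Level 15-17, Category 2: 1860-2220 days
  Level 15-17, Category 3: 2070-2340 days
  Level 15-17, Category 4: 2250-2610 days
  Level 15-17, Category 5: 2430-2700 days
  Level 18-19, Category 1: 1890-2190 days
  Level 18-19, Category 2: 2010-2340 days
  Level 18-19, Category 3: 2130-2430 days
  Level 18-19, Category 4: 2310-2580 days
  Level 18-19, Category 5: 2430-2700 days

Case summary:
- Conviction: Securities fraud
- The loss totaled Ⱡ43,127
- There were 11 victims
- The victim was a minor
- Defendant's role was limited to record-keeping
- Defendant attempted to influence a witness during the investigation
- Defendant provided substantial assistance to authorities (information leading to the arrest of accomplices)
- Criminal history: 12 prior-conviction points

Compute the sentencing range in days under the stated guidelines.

Base offense level for securities fraud: 11.
R1 applies (level before this adjustment is 11 < 14, so +1): 11 + 1 = 12.
R2 applies: 12 + 2 = 14.
R3 applies: 14 − 2 = 12.
R4 applies: 12 + 2 = 14.
R5 applies (level before this adjustment is 14 ≥ 12, so +3): 14 + 3 = 17.
R6 applies: 17 − 4 = 13.
Final offense level: 13.
Criminal history: 12 prior points → Category 3 (8-12).
Level 13 falls in the 12-14 band.
Grid: Level 12-14 × Category 3 = 1800-2010 days.

1800-2010 days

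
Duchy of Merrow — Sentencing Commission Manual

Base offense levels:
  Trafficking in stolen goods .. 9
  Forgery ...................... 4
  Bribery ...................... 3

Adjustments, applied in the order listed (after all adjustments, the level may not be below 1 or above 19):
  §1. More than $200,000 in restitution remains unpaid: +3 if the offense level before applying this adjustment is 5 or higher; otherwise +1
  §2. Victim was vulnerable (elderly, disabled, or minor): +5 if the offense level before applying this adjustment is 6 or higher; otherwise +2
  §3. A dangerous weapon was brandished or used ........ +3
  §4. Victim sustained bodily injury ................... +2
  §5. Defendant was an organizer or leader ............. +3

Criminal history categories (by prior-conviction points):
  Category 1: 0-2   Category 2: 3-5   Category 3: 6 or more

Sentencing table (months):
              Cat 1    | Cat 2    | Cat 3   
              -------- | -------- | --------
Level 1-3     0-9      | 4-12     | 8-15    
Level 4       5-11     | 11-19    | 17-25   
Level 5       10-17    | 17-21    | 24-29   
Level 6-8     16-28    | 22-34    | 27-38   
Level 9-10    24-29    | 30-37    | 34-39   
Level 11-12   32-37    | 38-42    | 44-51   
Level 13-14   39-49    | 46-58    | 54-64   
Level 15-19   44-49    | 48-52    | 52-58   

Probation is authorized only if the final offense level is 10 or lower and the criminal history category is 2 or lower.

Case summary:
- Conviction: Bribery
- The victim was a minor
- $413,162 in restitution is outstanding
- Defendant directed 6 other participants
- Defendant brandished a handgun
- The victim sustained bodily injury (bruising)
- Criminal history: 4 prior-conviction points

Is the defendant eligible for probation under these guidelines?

Base offense level for bribery: 3.
§1 applies (level before this adjustment is 3 < 5, so +1): 3 + 1 = 4.
§2 applies (level before this adjustment is 4 < 6, so +2): 4 + 2 = 6.
§3 applies: 6 + 3 = 9.
§4 applies: 9 + 2 = 11.
§5 applies: 11 + 3 = 14.
Final offense level: 14.
Criminal history: 4 prior points → Category 2 (3-5).
Level 14 falls in the 13-14 band.
Grid: Level 13-14 × Category 2 = 46-58 months.
Probation check: level 14 > 10 and category 2 ≤ 2 → not eligible.

No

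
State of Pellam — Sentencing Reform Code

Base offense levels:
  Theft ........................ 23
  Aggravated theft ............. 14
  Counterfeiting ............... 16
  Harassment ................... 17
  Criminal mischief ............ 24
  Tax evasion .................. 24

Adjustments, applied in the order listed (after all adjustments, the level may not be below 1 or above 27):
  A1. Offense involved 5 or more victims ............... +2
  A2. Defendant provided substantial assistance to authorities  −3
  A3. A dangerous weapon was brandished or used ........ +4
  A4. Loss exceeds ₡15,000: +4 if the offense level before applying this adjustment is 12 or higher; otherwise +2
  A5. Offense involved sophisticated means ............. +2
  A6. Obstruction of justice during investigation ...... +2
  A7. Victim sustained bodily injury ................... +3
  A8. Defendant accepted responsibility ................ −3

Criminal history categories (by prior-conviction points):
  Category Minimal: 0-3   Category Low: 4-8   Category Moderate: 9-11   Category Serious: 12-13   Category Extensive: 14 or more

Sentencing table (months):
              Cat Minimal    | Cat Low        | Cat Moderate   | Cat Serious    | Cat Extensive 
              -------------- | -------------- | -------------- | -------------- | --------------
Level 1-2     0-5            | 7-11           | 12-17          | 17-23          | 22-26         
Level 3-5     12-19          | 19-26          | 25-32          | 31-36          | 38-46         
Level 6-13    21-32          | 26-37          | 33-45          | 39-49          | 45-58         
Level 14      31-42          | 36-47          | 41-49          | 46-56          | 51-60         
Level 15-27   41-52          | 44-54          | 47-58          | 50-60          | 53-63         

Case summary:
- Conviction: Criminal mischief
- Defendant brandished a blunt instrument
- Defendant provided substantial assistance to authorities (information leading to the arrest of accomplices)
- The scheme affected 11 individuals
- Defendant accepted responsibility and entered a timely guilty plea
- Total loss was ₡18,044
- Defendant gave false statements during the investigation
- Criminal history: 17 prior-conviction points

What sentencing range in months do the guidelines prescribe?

53-63 months

Base offense level for criminal mischief: 24.
A1 applies: 24 + 2 = 26.
A2 applies: 26 − 3 = 23.
A3 applies: 23 + 4 = 27.
A4 applies (level before this adjustment is 27 ≥ 12, so +4): 27 + 4 = 31.
A5 does not apply.
A6 applies: 31 + 2 = 33.
A7 does not apply.
A8 applies: 33 − 3 = 30.
Level 30 exceeds the maximum of 27; capped at 27.
Final offense level: 27.
Criminal history: 17 prior points → Category Extensive (14+).
Level 27 falls in the 15-27 band.
Grid: Level 15-27 × Category Extensive = 53-63 months.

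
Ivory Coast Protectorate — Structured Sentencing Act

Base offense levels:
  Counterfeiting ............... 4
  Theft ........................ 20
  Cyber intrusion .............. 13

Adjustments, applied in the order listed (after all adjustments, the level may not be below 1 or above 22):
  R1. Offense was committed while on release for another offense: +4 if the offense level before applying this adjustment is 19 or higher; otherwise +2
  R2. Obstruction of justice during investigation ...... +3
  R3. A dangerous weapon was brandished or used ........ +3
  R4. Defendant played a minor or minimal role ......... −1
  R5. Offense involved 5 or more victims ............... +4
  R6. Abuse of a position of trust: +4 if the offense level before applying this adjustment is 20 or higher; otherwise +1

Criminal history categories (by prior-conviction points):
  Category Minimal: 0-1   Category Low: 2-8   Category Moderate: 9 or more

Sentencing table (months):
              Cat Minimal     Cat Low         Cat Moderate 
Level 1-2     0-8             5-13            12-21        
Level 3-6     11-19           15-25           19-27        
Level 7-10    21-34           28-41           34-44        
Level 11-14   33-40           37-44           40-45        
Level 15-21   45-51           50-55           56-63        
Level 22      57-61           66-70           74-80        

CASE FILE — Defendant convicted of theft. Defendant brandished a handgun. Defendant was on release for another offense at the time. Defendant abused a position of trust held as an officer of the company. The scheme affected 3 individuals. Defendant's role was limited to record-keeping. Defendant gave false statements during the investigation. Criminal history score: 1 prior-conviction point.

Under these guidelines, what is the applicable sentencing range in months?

Base offense level for theft: 20.
R1 applies (level before this adjustment is 20 ≥ 19, so +4): 20 + 4 = 24.
R2 applies: 24 + 3 = 27.
R3 applies: 27 + 3 = 30.
R4 applies: 30 − 1 = 29.
R5 does not apply.
R6 applies (level before this adjustment is 29 ≥ 20, so +4): 29 + 4 = 33.
Level 33 exceeds the maximum of 22; capped at 22.
Final offense level: 22.
Criminal history: 1 prior point → Category Minimal (0-1).
Level 22 falls in the 22 band.
Grid: Level 22 × Category Minimal = 57-61 months.

57-61 months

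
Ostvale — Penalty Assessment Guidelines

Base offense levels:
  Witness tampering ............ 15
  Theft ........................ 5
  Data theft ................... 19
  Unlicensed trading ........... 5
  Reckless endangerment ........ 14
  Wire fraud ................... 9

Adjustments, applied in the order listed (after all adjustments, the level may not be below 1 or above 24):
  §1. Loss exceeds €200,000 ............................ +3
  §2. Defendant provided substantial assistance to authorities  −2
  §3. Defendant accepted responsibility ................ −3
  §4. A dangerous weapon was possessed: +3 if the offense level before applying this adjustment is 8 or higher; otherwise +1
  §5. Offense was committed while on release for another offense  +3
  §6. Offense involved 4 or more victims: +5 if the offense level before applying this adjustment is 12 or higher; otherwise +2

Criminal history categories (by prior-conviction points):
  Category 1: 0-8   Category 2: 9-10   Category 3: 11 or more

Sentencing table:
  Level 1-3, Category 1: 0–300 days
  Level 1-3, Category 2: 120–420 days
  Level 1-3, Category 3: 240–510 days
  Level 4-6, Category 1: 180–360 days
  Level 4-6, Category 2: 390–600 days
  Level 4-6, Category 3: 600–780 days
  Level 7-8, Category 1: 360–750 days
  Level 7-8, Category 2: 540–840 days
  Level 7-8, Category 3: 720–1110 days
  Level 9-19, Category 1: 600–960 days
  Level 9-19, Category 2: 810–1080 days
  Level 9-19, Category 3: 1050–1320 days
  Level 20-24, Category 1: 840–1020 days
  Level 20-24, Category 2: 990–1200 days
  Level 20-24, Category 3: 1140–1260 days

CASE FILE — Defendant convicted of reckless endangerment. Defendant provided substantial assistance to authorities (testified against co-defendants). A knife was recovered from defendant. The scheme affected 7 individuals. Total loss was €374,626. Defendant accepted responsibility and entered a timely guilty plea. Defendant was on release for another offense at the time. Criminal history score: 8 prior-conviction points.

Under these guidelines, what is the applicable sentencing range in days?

Base offense level for reckless endangerment: 14.
§1 applies: 14 + 3 = 17.
§2 applies: 17 − 2 = 15.
§3 applies: 15 − 3 = 12.
§4 applies (level before this adjustment is 12 ≥ 8, so +3): 12 + 3 = 15.
§5 applies: 15 + 3 = 18.
§6 applies (level before this adjustment is 18 ≥ 12, so +5): 18 + 5 = 23.
Final offense level: 23.
Criminal history: 8 prior points → Category 1 (0-8).
Level 23 falls in the 20-24 band.
Grid: Level 20-24 × Category 1 = 840-1020 days.

840-1020 days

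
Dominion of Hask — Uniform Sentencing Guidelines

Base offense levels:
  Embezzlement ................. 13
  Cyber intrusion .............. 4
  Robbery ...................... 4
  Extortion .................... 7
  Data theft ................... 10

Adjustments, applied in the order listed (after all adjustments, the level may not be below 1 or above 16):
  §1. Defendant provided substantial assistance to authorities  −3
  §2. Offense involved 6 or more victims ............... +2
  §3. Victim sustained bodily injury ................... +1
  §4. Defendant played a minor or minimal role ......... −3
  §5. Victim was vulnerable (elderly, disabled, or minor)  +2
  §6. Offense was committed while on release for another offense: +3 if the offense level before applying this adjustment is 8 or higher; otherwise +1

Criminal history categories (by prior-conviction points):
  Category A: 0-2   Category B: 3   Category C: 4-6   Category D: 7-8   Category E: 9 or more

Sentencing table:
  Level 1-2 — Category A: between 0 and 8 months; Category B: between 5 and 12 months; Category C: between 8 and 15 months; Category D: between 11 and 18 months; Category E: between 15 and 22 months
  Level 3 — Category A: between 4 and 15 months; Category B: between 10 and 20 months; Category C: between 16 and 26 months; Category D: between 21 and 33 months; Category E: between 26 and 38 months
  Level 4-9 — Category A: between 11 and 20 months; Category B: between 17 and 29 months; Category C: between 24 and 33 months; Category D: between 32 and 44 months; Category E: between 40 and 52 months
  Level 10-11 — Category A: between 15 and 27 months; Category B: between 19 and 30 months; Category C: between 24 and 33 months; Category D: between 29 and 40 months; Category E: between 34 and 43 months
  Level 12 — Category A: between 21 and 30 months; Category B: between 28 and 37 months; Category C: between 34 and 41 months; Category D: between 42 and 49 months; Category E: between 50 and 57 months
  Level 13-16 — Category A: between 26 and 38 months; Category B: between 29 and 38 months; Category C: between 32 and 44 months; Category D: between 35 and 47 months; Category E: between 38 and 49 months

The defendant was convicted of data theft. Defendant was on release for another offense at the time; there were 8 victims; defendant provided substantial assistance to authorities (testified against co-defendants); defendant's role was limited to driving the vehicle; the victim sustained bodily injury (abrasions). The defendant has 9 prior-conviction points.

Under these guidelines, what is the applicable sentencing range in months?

40-52 months

Base offense level for data theft: 10.
§1 applies: 10 − 3 = 7.
§2 applies: 7 + 2 = 9.
§3 applies: 9 + 1 = 10.
§4 applies: 10 − 3 = 7.
§5 does not apply.
§6 applies (level before this adjustment is 7 < 8, so +1): 7 + 1 = 8.
Final offense level: 8.
Criminal history: 9 prior points → Category E (9+).
Level 8 falls in the 4-9 band.
Grid: Level 4-9 × Category E = 40-52 months.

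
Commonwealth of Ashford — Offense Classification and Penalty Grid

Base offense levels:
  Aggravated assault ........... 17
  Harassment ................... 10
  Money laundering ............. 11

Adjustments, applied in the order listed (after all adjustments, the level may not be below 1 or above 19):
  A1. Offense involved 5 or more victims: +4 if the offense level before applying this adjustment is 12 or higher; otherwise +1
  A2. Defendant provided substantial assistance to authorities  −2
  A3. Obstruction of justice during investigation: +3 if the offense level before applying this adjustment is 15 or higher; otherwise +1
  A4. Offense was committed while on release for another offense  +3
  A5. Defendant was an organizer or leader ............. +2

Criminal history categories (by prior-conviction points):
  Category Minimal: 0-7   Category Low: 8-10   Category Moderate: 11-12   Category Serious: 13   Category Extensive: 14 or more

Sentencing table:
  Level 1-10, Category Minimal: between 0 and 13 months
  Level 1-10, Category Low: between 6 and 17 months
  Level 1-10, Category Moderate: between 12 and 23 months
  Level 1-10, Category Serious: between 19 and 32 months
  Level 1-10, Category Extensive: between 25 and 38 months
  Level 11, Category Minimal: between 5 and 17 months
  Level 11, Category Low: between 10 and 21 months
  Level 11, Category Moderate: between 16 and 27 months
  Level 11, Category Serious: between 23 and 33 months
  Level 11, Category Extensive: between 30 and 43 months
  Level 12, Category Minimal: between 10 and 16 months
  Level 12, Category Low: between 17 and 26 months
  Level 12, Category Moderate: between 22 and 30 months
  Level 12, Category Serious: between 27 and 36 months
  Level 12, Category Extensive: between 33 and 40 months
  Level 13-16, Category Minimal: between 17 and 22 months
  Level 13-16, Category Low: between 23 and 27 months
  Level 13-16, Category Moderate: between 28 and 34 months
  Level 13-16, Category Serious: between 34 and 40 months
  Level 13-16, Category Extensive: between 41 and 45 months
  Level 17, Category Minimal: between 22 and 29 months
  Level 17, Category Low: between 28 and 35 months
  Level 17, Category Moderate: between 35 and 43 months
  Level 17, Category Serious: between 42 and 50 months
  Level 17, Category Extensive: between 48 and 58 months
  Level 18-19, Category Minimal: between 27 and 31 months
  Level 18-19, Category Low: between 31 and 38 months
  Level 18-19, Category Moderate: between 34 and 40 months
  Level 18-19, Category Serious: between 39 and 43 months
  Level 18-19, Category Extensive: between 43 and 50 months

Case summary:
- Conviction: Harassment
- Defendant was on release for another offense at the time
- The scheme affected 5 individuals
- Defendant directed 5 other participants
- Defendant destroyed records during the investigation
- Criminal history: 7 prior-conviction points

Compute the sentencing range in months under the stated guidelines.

22-29 months

Base offense level for harassment: 10.
A1 applies (level before this adjustment is 10 < 12, so +1): 10 + 1 = 11.
A3 applies (level before this adjustment is 11 < 15, so +1): 11 + 1 = 12.
A4 applies: 12 + 3 = 15.
A5 applies: 15 + 2 = 17.
Final offense level: 17.
Criminal history: 7 prior points → Category Minimal (0-7).
Level 17 falls in the 17 band.
Grid: Level 17 × Category Minimal = 22-29 months.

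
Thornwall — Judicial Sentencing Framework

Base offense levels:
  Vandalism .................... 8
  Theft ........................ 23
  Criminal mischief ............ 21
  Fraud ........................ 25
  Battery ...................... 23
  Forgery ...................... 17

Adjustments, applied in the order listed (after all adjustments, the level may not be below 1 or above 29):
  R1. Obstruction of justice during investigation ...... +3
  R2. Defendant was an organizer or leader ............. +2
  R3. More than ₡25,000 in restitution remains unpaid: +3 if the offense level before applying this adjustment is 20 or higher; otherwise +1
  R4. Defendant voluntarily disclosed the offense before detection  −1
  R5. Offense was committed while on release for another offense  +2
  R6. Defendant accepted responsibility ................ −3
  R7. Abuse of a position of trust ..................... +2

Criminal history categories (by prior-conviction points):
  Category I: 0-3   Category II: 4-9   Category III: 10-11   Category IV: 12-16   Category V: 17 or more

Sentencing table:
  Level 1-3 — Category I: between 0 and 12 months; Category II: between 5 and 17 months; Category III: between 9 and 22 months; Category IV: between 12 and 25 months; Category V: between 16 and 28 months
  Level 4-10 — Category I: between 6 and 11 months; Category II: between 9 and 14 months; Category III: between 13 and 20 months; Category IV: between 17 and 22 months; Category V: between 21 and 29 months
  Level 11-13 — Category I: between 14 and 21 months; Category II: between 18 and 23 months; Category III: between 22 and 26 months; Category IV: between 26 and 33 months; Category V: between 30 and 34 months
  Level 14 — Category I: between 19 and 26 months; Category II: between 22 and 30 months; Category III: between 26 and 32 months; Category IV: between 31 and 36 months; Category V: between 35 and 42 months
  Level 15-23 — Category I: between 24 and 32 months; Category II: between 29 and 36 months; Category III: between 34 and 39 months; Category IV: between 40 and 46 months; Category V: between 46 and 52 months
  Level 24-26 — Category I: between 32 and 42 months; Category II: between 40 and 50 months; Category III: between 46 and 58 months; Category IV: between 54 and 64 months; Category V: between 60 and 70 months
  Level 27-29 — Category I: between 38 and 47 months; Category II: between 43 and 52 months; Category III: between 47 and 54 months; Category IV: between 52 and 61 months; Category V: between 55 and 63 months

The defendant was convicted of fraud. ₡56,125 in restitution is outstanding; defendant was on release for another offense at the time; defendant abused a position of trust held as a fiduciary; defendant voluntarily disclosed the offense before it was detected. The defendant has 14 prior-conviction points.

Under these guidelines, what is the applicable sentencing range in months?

Base offense level for fraud: 25.
R1 does not apply.
R3 applies (level before this adjustment is 25 ≥ 20, so +3): 25 + 3 = 28.
R4 applies: 28 − 1 = 27.
R5 applies: 27 + 2 = 29.
R6 does not apply.
R7 applies: 29 + 2 = 31.
Level 31 exceeds the maximum of 29; capped at 29.
Final offense level: 29.
Criminal history: 14 prior points → Category IV (12-16).
Level 29 falls in the 27-29 band.
Grid: Level 27-29 × Category IV = 52-61 months.

52-61 months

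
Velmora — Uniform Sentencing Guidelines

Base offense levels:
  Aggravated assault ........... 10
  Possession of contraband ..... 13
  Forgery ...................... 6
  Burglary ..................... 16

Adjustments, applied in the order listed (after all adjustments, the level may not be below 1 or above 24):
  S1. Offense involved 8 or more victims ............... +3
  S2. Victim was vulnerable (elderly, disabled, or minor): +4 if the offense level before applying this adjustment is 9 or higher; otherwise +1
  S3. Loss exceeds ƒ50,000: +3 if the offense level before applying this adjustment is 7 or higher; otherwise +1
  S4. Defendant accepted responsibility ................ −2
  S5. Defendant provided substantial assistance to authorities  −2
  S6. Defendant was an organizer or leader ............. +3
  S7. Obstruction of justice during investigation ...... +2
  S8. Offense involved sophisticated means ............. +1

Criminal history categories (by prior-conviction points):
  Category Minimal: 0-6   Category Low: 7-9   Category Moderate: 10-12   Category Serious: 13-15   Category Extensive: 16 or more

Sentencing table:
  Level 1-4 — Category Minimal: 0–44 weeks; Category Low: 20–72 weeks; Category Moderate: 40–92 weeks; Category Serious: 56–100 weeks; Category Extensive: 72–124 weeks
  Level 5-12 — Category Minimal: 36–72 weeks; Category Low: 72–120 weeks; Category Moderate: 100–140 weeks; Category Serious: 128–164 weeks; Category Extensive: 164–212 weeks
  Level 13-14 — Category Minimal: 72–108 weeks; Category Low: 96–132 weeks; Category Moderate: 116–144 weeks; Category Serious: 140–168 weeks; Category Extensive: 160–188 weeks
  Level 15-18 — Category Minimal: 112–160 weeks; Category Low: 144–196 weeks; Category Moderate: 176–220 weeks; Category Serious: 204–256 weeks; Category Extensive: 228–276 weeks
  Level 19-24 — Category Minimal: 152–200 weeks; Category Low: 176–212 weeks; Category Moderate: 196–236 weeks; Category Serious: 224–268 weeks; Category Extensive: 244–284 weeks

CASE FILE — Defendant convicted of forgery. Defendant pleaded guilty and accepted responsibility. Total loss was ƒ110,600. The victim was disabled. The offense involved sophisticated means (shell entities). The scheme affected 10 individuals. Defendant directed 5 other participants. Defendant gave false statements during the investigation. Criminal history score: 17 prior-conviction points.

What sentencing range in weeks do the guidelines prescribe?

Base offense level for forgery: 6.
S1 applies: 6 + 3 = 9.
S2 applies (level before this adjustment is 9 ≥ 9, so +4): 9 + 4 = 13.
S3 applies (level before this adjustment is 13 ≥ 7, so +3): 13 + 3 = 16.
S4 applies: 16 − 2 = 14.
S6 applies: 14 + 3 = 17.
S7 applies: 17 + 2 = 19.
S8 applies: 19 + 1 = 20.
Final offense level: 20.
Criminal history: 17 prior points → Category Extensive (16+).
Level 20 falls in the 19-24 band.
Grid: Level 19-24 × Category Extensive = 244-284 weeks.

244-284 weeks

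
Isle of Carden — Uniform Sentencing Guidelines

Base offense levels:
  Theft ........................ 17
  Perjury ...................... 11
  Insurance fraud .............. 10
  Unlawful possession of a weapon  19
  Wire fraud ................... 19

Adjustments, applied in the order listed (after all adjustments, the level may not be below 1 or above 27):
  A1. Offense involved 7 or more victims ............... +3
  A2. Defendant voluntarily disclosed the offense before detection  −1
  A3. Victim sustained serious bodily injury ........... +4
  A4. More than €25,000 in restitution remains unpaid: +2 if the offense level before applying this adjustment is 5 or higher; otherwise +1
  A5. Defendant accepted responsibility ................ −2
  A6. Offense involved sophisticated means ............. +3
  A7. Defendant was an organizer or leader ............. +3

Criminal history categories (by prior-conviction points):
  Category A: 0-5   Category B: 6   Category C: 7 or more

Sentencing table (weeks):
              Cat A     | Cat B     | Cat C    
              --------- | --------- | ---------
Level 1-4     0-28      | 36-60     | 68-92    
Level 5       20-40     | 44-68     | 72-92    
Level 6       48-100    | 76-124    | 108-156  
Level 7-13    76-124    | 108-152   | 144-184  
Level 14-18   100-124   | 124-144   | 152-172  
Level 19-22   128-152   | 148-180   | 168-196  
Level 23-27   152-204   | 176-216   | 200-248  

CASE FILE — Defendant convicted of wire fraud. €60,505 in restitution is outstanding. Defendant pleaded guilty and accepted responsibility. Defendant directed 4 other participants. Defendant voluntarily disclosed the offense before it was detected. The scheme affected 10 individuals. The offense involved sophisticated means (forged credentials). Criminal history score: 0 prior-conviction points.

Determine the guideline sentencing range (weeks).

Base offense level for wire fraud: 19.
A1 applies: 19 + 3 = 22.
A2 applies: 22 − 1 = 21.
A3 does not apply.
A4 applies (level before this adjustment is 21 ≥ 5, so +2): 21 + 2 = 23.
A5 applies: 23 − 2 = 21.
A6 applies: 21 + 3 = 24.
A7 applies: 24 + 3 = 27.
Final offense level: 27.
Criminal history: 0 prior points → Category A (0-5).
Level 27 falls in the 23-27 band.
Grid: Level 23-27 × Category A = 152-204 weeks.

152-204 weeks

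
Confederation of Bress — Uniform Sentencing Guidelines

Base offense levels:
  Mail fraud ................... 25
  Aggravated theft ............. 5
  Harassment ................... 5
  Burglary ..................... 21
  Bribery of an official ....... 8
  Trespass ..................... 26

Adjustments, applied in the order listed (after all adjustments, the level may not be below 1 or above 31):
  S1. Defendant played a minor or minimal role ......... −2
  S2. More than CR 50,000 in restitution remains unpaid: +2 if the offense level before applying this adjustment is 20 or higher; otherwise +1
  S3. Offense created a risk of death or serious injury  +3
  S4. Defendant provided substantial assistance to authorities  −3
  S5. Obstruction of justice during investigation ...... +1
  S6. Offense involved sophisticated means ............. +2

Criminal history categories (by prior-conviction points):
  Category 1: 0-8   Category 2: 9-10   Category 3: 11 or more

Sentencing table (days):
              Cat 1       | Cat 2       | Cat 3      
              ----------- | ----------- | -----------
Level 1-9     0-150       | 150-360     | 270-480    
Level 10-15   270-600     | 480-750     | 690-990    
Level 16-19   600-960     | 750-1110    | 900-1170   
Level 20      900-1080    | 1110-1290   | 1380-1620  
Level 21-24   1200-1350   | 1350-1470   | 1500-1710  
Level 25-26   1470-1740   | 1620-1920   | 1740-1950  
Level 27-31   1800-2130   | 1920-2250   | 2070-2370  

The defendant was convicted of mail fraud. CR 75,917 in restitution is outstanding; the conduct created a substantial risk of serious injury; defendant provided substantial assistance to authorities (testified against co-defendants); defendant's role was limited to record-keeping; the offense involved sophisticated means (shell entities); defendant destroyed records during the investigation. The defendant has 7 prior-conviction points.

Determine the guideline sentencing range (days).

Base offense level for mail fraud: 25.
S1 applies: 25 − 2 = 23.
S2 applies (level before this adjustment is 23 ≥ 20, so +2): 23 + 2 = 25.
S3 applies: 25 + 3 = 28.
S4 applies: 28 − 3 = 25.
S5 applies: 25 + 1 = 26.
S6 applies: 26 + 2 = 28.
Final offense level: 28.
Criminal history: 7 prior points → Category 1 (0-8).
Level 28 falls in the 27-31 band.
Grid: Level 27-31 × Category 1 = 1800-2130 days.

1800-2130 days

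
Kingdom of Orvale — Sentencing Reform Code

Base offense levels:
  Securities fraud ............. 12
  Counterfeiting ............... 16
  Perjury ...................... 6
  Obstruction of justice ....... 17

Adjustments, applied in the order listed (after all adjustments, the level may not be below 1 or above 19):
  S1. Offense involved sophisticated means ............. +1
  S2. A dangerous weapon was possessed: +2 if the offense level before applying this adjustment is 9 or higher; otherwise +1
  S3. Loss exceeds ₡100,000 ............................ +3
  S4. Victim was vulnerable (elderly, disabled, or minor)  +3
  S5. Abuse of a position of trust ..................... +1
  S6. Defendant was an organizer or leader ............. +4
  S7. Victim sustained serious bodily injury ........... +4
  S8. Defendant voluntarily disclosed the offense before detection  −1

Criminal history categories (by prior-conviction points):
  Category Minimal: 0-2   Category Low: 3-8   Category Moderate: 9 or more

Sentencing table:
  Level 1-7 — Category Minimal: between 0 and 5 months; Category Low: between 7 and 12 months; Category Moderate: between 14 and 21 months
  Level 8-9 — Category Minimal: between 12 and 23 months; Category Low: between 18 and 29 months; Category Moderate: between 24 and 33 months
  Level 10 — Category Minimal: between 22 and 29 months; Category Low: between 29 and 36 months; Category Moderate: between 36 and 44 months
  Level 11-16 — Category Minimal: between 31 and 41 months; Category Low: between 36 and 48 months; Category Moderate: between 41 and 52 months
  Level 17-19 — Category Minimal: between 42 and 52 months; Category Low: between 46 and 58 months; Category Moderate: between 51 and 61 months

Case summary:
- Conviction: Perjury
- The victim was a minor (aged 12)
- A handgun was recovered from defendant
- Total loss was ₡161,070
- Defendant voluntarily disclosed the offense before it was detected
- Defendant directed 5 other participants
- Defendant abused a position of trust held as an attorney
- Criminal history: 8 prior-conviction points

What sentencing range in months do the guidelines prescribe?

Base offense level for perjury: 6.
S1 does not apply.
S2 applies (level before this adjustment is 6 < 9, so +1): 6 + 1 = 7.
S3 applies: 7 + 3 = 10.
S4 applies: 10 + 3 = 13.
S5 applies: 13 + 1 = 14.
S6 applies: 14 + 4 = 18.
S7 does not apply.
S8 applies: 18 − 1 = 17.
Final offense level: 17.
Criminal history: 8 prior points → Category Low (3-8).
Level 17 falls in the 17-19 band.
Grid: Level 17-19 × Category Low = 46-58 months.

46-58 months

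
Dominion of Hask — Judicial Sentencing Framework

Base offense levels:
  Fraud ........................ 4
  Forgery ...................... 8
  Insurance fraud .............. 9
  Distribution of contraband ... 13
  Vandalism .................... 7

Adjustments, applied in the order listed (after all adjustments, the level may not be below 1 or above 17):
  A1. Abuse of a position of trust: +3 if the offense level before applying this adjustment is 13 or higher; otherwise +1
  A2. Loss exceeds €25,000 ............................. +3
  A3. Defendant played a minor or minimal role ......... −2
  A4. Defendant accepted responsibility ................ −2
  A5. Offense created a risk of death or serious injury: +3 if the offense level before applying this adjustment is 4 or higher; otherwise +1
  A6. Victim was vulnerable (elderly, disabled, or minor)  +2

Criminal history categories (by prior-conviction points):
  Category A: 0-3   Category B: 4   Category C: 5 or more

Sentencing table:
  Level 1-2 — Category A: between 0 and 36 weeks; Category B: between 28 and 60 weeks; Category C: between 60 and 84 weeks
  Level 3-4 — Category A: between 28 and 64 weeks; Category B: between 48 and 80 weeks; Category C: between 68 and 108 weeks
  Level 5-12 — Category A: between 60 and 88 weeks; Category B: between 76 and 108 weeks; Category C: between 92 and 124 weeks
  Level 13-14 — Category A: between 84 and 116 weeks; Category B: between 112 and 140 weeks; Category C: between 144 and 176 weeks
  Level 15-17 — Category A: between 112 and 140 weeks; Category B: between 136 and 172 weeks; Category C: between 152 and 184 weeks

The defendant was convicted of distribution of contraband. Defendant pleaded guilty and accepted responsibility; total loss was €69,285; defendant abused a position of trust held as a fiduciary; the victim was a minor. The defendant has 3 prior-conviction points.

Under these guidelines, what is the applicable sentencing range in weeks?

Base offense level for distribution of contraband: 13.
A1 applies (level before this adjustment is 13 ≥ 13, so +3): 13 + 3 = 16.
A2 applies: 16 + 3 = 19.
A4 applies: 19 − 2 = 17.
A6 applies: 17 + 2 = 19.
Level 19 exceeds the maximum of 17; capped at 17.
Final offense level: 17.
Criminal history: 3 prior points → Category A (0-3).
Level 17 falls in the 15-17 band.
Grid: Level 15-17 × Category A = 112-140 weeks.

112-140 weeks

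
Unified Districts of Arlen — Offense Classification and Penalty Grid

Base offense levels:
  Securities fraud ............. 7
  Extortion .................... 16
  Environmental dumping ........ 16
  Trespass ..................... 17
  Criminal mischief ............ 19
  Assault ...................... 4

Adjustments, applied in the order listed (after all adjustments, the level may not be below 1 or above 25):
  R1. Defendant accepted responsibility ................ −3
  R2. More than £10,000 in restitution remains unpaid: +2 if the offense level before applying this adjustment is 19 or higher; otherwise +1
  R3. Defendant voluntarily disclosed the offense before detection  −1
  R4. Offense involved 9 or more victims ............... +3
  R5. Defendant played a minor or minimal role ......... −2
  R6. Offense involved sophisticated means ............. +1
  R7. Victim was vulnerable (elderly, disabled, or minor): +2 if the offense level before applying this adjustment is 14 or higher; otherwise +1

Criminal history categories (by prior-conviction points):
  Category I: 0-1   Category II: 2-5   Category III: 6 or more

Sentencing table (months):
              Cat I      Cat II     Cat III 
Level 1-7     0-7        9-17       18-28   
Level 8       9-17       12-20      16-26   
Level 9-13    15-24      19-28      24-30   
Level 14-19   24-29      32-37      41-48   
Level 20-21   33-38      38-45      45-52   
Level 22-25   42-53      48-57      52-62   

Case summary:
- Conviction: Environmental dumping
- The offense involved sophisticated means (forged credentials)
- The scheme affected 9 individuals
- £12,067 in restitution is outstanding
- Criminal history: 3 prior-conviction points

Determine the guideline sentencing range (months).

38-45 months

Base offense level for environmental dumping: 16.
R2 applies (level before this adjustment is 16 < 19, so +1): 16 + 1 = 17.
R3 does not apply.
R4 applies: 17 + 3 = 20.
R5 does not apply.
R6 applies: 20 + 1 = 21.
R7 does not apply.
Final offense level: 21.
Criminal history: 3 prior points → Category II (2-5).
Level 21 falls in the 20-21 band.
Grid: Level 20-21 × Category II = 38-45 months.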